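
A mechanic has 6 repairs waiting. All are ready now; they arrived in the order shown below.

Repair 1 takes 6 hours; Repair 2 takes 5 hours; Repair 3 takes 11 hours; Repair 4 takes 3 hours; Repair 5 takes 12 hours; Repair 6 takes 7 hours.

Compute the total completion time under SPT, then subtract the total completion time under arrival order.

SPT (increasing processing time): Repair 4 Repair 2 Repair 1 Repair 6 Repair 3 Repair 5.
Repair 4: 0→3
Repair 2: 3→8
Repair 1: 8→14
Repair 6: 14→21
Repair 3: 21→32
Repair 5: 32→44
Sum = 3+8+14+21+32+44 = 122.
FIFO (arrival order): Repair 1 Repair 2 Repair 3 Repair 4 Repair 5 Repair 6.
Repair 1: 0→6
Repair 2: 6→11
Repair 3: 11→22
Repair 4: 22→25
Repair 5: 25→37
Repair 6: 37→44
Sum = 6+11+22+25+37+44 = 145.
Difference = 122 − 145 = -23.

-23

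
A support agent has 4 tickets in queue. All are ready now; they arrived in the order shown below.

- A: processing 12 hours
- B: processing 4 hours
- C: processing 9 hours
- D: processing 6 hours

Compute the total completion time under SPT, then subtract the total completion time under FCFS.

-20

SPT (increasing processing time): B D C A.
B: 0→4
D: 4→10
C: 10→19
A: 19→31
Sum = 4+10+19+31 = 64.
FIFO (arrival order): A B C D.
A: 0→12
B: 12→16
C: 16→25
D: 25→31
Sum = 12+16+25+31 = 84.
Difference = 64 − 84 = -20.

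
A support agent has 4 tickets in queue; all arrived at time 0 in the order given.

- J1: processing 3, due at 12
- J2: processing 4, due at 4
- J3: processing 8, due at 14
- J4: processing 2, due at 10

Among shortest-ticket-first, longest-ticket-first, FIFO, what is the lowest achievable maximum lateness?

SPT (increasing processing time): J4 J1 J2 J3.
J4: 0→2, due 10, lateness -8
J1: 2→5, due 12, lateness -7
J2: 5→9, due 4, lateness 5
J3: 9→17, due 14, lateness 3
Maximum = 5.
LPT (decreasing processing time): J3 J2 J1 J4.
J3: 0→8, due 14, lateness -6
J2: 8→12, due 4, lateness 8
J1: 12→15, due 12, lateness 3
J4: 15→17, due 10, lateness 7
Maximum = 8.
FIFO (arrival order): J1 J2 J3 J4.
J1: 0→3, due 12, lateness -9
J2: 3→7, due 4, lateness 3
J3: 7→15, due 14, lateness 1
J4: 15→17, due 10, lateness 7
Maximum = 7.
SPT 5, LPT 8, FIFO 7 → minimum 5.

5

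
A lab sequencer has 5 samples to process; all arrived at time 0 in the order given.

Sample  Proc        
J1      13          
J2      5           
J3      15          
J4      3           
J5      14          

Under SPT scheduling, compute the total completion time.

SPT (increasing processing time): J4 J2 J1 J5 J3.
J4: 0→3
J2: 3→8
J1: 8→21
J5: 21→35
J3: 35→50
Sum = 3+8+21+35+50 = 117.

117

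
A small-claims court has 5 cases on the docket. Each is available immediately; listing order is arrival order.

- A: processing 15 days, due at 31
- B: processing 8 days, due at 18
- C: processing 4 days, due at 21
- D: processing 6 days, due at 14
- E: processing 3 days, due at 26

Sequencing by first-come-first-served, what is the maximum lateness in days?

19

FIFO (arrival order): A B C D E.
A: 0→15, due 31, lateness -16
B: 15→23, due 18, lateness 5
C: 23→27, due 21, lateness 6
D: 27→33, due 14, lateness 19
E: 33→36, due 26, lateness 10
Maximum = 19.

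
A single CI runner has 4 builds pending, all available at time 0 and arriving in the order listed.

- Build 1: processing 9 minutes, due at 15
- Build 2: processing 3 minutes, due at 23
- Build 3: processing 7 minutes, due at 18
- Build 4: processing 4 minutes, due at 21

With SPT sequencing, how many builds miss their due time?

SPT (increasing processing time): Build 2 Build 4 Build 3 Build 1.
Build 2: 0→3, due 23, tardiness 0
Build 4: 3→7, due 21, tardiness 0
Build 3: 7→14, due 18, tardiness 0
Build 1: 14→23, due 15, tardiness 8
Late builds: 1.

1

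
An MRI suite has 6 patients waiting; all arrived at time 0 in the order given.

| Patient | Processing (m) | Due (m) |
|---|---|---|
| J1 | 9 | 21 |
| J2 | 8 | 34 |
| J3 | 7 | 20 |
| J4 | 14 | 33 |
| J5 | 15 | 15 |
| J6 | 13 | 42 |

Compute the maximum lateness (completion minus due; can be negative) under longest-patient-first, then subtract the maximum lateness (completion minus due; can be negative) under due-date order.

LPT (decreasing processing time): J5 J4 J6 J1 J2 J3.
J5: 0→15, due 15, lateness 0
J4: 15→29, due 33, lateness -4
J6: 29→42, due 42, lateness 0
J1: 42→51, due 21, lateness 30
J2: 51→59, due 34, lateness 25
J3: 59→66, due 20, lateness 46
Maximum = 46.
EDD (increasing due date): J5 J3 J1 J4 J2 J6.
J5: 0→15, due 15, lateness 0
J3: 15→22, due 20, lateness 2
J1: 22→31, due 21, lateness 10
J4: 31→45, due 33, lateness 12
J2: 45→53, due 34, lateness 19
J6: 53→66, due 42, lateness 24
Maximum = 24.
Difference = 46 − 24 = 22.

22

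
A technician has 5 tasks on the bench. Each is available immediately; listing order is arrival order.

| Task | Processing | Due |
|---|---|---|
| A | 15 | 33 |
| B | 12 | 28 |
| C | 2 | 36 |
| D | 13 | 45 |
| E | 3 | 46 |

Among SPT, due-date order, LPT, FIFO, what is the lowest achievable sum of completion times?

99

SPT (increasing processing time): C E B D A.
C: 0→2
E: 2→5
B: 5→17
D: 17→30
A: 30→45
Sum = 2+5+17+30+45 = 99.
EDD (increasing due date): B A C D E.
B: 0→12
A: 12→27
C: 27→29
D: 29→42
E: 42→45
Sum = 12+27+29+42+45 = 155.
LPT (decreasing processing time): A D B E C.
A: 0→15
D: 15→28
B: 28→40
E: 40→43
C: 43→45
Sum = 15+28+40+43+45 = 171.
FIFO (arrival order): A B C D E.
A: 0→15
B: 15→27
C: 27→29
D: 29→42
E: 42→45
Sum = 15+27+29+42+45 = 158.
SPT 99, EDD 155, LPT 171, FIFO 158 → minimum 99.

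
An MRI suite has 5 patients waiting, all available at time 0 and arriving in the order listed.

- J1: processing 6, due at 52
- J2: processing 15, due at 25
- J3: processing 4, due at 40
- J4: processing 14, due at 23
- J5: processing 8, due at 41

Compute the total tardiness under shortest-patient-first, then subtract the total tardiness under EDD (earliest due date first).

SPT (increasing processing time): J3 J1 J5 J4 J2.
J3: 0→4, due 40, tardiness 0
J1: 4→10, due 52, tardiness 0
J5: 10→18, due 41, tardiness 0
J4: 18→32, due 23, tardiness 9
J2: 32→47, due 25, tardiness 22
Sum = 0+0+0+9+22 = 31.
EDD (increasing due date): J4 J2 J3 J5 J1.
J4: 0→14, due 23, tardiness 0
J2: 14→29, due 25, tardiness 4
J3: 29→33, due 40, tardiness 0
J5: 33→41, due 41, tardiness 0
J1: 41→47, due 52, tardiness 0
Sum = 0+4+0+0+0 = 4.
Difference = 31 − 4 = 27.

27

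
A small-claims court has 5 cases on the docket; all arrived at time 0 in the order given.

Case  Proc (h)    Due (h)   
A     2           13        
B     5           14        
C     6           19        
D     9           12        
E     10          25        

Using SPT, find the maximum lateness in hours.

SPT (increasing processing time): A B C D E.
A: 0→2, due 13, lateness -11
B: 2→7, due 14, lateness -7
C: 7→13, due 19, lateness -6
D: 13→22, due 12, lateness 10
E: 22→32, due 25, lateness 7
Maximum = 10.

10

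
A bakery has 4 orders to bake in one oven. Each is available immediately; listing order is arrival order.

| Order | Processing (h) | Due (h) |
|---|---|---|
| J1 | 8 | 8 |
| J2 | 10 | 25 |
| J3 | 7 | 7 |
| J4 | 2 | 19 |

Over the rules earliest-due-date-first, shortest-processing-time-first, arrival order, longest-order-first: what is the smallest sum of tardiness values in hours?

9

EDD (increasing due date): J3 J1 J4 J2.
J3: 0→7, due 7, tardiness 0
J1: 7→15, due 8, tardiness 7
J4: 15→17, due 19, tardiness 0
J2: 17→27, due 25, tardiness 2
Sum = 0+7+0+2 = 9.
SPT (increasing processing time): J4 J3 J1 J2.
J4: 0→2, due 19, tardiness 0
J3: 2→9, due 7, tardiness 2
J1: 9→17, due 8, tardiness 9
J2: 17→27, due 25, tardiness 2
Sum = 0+2+9+2 = 13.
FIFO (arrival order): J1 J2 J3 J4.
J1: 0→8, due 8, tardiness 0
J2: 8→18, due 25, tardiness 0
J3: 18→25, due 7, tardiness 18
J4: 25→27, due 19, tardiness 8
Sum = 0+0+18+8 = 26.
LPT (decreasing processing time): J2 J1 J3 J4.
J2: 0→10, due 25, tardiness 0
J1: 10→18, due 8, tardiness 10
J3: 18→25, due 7, tardiness 18
J4: 25→27, due 19, tardiness 8
Sum = 0+10+18+8 = 36.
EDD 9, SPT 13, FIFO 26, LPT 36 → minimum 9.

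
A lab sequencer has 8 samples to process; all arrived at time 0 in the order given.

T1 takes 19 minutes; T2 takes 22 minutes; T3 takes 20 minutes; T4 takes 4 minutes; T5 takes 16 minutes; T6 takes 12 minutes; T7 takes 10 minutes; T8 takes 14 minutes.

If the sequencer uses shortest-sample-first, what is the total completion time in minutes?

SPT (increasing processing time): T4 T7 T6 T8 T5 T1 T3 T2.
T4: 0→4
T7: 4→14
T6: 14→26
T8: 26→40
T5: 40→56
T1: 56→75
T3: 75→95
T2: 95→117
Sum = 4+14+26+40+56+75+95+117 = 427.

427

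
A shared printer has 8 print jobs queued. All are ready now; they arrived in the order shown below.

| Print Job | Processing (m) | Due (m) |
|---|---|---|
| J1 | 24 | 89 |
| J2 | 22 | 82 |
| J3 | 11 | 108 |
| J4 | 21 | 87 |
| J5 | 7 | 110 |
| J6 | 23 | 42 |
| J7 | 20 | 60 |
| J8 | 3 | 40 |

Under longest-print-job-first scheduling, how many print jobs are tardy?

LPT (decreasing processing time): J1 J6 J2 J4 J7 J3 J5 J8.
J1: 0→24, due 89, tardiness 0
J6: 24→47, due 42, tardiness 5
J2: 47→69, due 82, tardiness 0
J4: 69→90, due 87, tardiness 3
J7: 90→110, due 60, tardiness 50
J3: 110→121, due 108, tardiness 13
J5: 121→128, due 110, tardiness 18
J8: 128→131, due 40, tardiness 91
Late print jobs: 6.

6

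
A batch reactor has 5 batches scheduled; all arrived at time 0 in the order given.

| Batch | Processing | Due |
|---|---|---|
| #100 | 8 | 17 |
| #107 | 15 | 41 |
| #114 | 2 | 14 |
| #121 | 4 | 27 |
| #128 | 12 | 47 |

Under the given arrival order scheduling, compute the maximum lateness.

11

FIFO (arrival order): #100 #107 #114 #121 #128.
#100: 0→8, due 17, lateness -9
#107: 8→23, due 41, lateness -18
#114: 23→25, due 14, lateness 11
#121: 25→29, due 27, lateness 2
#128: 29→41, due 47, lateness -6
Maximum = 11.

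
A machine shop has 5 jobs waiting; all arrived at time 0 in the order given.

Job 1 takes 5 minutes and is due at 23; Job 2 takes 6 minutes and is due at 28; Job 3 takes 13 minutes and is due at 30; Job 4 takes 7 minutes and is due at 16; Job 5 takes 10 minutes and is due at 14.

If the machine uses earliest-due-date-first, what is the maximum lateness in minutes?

EDD (increasing due date): Job 5 Job 4 Job 1 Job 2 Job 3.
Job 5: 0→10, due 14, lateness -4
Job 4: 10→17, due 16, lateness 1
Job 1: 17→22, due 23, lateness -1
Job 2: 22→28, due 28, lateness 0
Job 3: 28→41, due 30, lateness 11
Maximum = 11.

11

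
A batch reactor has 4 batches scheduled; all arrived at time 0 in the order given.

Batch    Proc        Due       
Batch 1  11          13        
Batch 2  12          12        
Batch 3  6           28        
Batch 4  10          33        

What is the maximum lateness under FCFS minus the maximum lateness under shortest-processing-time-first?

FIFO (arrival order): Batch 1 Batch 2 Batch 3 Batch 4.
Batch 1: 0→11, due 13, lateness -2
Batch 2: 11→23, due 12, lateness 11
Batch 3: 23→29, due 28, lateness 1
Batch 4: 29→39, due 33, lateness 6
Maximum = 11.
SPT (increasing processing time): Batch 3 Batch 4 Batch 1 Batch 2.
Batch 3: 0→6, due 28, lateness -22
Batch 4: 6→16, due 33, lateness -17
Batch 1: 16→27, due 13, lateness 14
Batch 2: 27→39, due 12, lateness 27
Maximum = 27.
Difference = 11 − 27 = -16.

-16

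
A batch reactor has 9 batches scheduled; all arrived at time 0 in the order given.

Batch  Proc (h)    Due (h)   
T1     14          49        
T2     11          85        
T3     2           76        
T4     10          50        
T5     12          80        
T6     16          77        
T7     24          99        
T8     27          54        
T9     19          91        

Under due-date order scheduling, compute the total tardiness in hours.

64

EDD (increasing due date): T1 T4 T8 T3 T6 T5 T2 T9 T7.
T1: 0→14, due 49, tardiness 0
T4: 14→24, due 50, tardiness 0
T8: 24→51, due 54, tardiness 0
T3: 51→53, due 76, tardiness 0
T6: 53→69, due 77, tardiness 0
T5: 69→81, due 80, tardiness 1
T2: 81→92, due 85, tardiness 7
T9: 92→111, due 91, tardiness 20
T7: 111→135, due 99, tardiness 36
Sum = 0+0+0+0+0+1+7+20+36 = 64.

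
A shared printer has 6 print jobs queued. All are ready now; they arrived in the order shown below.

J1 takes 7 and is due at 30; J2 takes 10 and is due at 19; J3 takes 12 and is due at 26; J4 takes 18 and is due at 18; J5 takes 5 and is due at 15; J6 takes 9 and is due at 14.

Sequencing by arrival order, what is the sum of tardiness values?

FIFO (arrival order): J1 J2 J3 J4 J5 J6.
J1: 0→7, due 30, tardiness 0
J2: 7→17, due 19, tardiness 0
J3: 17→29, due 26, tardiness 3
J4: 29→47, due 18, tardiness 29
J5: 47→52, due 15, tardiness 37
J6: 52→61, due 14, tardiness 47
Sum = 0+0+3+29+37+47 = 116.

116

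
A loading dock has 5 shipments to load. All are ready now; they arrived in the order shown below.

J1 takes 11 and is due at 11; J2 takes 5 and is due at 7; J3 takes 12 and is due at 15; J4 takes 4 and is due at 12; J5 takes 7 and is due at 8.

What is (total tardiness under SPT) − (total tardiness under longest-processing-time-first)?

SPT (increasing processing time): J4 J2 J5 J1 J3.
J4: 0→4, due 12, tardiness 0
J2: 4→9, due 7, tardiness 2
J5: 9→16, due 8, tardiness 8
J1: 16→27, due 11, tardiness 16
J3: 27→39, due 15, tardiness 24
Sum = 0+2+8+16+24 = 50.
LPT (decreasing processing time): J3 J1 J5 J2 J4.
J3: 0→12, due 15, tardiness 0
J1: 12→23, due 11, tardiness 12
J5: 23→30, due 8, tardiness 22
J2: 30→35, due 7, tardiness 28
J4: 35→39, due 12, tardiness 27
Sum = 0+12+22+28+27 = 89.
Difference = 50 − 89 = -39.

-39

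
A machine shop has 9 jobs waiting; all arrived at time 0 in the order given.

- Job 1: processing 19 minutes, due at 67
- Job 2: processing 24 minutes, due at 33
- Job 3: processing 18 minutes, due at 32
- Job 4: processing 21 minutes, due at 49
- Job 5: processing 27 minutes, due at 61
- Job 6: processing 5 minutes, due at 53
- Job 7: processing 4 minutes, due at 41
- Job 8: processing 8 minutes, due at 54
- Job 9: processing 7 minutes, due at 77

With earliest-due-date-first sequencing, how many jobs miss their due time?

EDD (increasing due date): Job 3 Job 2 Job 7 Job 4 Job 6 Job 8 Job 5 Job 1 Job 9.
Job 3: 0→18, due 32, tardiness 0
Job 2: 18→42, due 33, tardiness 9
Job 7: 42→46, due 41, tardiness 5
Job 4: 46→67, due 49, tardiness 18
Job 6: 67→72, due 53, tardiness 19
Job 8: 72→80, due 54, tardiness 26
Job 5: 80→107, due 61, tardiness 46
Job 1: 107→126, due 67, tardiness 59
Job 9: 126→133, due 77, tardiness 56
Late jobs: 8.

8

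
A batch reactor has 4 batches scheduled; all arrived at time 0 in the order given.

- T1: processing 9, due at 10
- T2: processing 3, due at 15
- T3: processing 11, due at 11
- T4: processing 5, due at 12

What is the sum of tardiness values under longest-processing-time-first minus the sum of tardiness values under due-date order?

LPT (decreasing processing time): T3 T1 T4 T2.
T3: 0→11, due 11, tardiness 0
T1: 11→20, due 10, tardiness 10
T4: 20→25, due 12, tardiness 13
T2: 25→28, due 15, tardiness 13
Sum = 0+10+13+13 = 36.
EDD (increasing due date): T1 T3 T4 T2.
T1: 0→9, due 10, tardiness 0
T3: 9→20, due 11, tardiness 9
T4: 20→25, due 12, tardiness 13
T2: 25→28, due 15, tardiness 13
Sum = 0+9+13+13 = 35.
Difference = 36 − 35 = 1.

1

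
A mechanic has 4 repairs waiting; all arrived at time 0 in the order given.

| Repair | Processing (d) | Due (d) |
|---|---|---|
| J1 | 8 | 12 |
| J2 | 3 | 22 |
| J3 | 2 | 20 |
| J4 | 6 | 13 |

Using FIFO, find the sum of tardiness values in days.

6

FIFO (arrival order): J1 J2 J3 J4.
J1: 0→8, due 12, tardiness 0
J2: 8→11, due 22, tardiness 0
J3: 11→13, due 20, tardiness 0
J4: 13→19, due 13, tardiness 6
Sum = 0+0+0+6 = 6.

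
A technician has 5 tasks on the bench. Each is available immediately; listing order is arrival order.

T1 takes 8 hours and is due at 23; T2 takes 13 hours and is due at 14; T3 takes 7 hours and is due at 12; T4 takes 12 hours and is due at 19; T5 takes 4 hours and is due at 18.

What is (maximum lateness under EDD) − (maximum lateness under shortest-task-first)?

EDD (increasing due date): T3 T2 T5 T4 T1.
T3: 0→7, due 12, lateness -5
T2: 7→20, due 14, lateness 6
T5: 20→24, due 18, lateness 6
T4: 24→36, due 19, lateness 17
T1: 36→44, due 23, lateness 21
Maximum = 21.
SPT (increasing processing time): T5 T3 T1 T4 T2.
T5: 0→4, due 18, lateness -14
T3: 4→11, due 12, lateness -1
T1: 11→19, due 23, lateness -4
T4: 19→31, due 19, lateness 12
T2: 31→44, due 14, lateness 30
Maximum = 30.
Difference = 21 − 30 = -9.

-9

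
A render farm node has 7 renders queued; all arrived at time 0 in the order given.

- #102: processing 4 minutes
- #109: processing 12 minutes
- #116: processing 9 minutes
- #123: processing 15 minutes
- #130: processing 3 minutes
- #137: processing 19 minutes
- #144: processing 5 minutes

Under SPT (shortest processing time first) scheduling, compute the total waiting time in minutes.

124

SPT (increasing processing time): #130 #102 #144 #116 #109 #123 #137.
#130: waits 0, runs 0→3
#102: waits 3, runs 3→7
#144: waits 7, runs 7→12
#116: waits 12, runs 12→21
#109: waits 21, runs 21→33
#123: waits 33, runs 33→48
#137: waits 48, runs 48→67
Sum = 0+3+7+12+21+33+48 = 124.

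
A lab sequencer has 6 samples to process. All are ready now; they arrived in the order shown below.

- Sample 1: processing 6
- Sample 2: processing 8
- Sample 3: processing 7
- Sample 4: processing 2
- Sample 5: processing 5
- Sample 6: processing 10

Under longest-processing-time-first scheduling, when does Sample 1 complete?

LPT (decreasing processing time): Sample 6 Sample 2 Sample 3 Sample 1 Sample 5 Sample 4.
Sample 6: 0→10
Sample 2: 10→18
Sample 3: 18→25
Sample 1: 25→31

31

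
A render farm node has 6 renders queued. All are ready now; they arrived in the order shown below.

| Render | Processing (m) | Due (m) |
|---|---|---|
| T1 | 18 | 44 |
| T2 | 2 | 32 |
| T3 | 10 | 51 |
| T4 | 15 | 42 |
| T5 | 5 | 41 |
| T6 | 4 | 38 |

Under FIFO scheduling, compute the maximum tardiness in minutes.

FIFO (arrival order): T1 T2 T3 T4 T5 T6.
T1: 0→18, due 44, tardiness 0
T2: 18→20, due 32, tardiness 0
T3: 20→30, due 51, tardiness 0
T4: 30→45, due 42, tardiness 3
T5: 45→50, due 41, tardiness 9
T6: 50→54, due 38, tardiness 16
Maximum = 16.

16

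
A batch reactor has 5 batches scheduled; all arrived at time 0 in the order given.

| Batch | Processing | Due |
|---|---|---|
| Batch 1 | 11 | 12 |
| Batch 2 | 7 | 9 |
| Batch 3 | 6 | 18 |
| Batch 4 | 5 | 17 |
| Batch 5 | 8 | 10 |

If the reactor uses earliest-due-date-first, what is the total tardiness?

52

EDD (increasing due date): Batch 2 Batch 5 Batch 1 Batch 4 Batch 3.
Batch 2: 0→7, due 9, tardiness 0
Batch 5: 7→15, due 10, tardiness 5
Batch 1: 15→26, due 12, tardiness 14
Batch 4: 26→31, due 17, tardiness 14
Batch 3: 31→37, due 18, tardiness 19
Sum = 0+5+14+14+19 = 52.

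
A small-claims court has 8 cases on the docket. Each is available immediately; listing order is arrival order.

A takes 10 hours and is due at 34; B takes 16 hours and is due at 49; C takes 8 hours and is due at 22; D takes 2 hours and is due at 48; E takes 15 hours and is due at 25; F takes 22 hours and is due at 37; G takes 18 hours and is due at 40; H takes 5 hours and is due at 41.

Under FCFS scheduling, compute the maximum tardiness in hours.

FIFO (arrival order): A B C D E F G H.
A: 0→10, due 34, tardiness 0
B: 10→26, due 49, tardiness 0
C: 26→34, due 22, tardiness 12
D: 34→36, due 48, tardiness 0
E: 36→51, due 25, tardiness 26
F: 51→73, due 37, tardiness 36
G: 73→91, due 40, tardiness 51
H: 91→96, due 41, tardiness 55
Maximum = 55.

55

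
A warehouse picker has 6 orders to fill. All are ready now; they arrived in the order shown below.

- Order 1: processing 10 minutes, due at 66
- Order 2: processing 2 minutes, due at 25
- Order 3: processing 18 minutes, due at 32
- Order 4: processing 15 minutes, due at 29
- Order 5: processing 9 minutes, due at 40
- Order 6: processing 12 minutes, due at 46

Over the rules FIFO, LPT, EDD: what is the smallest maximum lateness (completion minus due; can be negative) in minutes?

FIFO (arrival order): Order 1 Order 2 Order 3 Order 4 Order 5 Order 6.
Order 1: 0→10, due 66, lateness -56
Order 2: 10→12, due 25, lateness -13
Order 3: 12→30, due 32, lateness -2
Order 4: 30→45, due 29, lateness 16
Order 5: 45→54, due 40, lateness 14
Order 6: 54→66, due 46, lateness 20
Maximum = 20.
LPT (decreasing processing time): Order 3 Order 4 Order 6 Order 1 Order 5 Order 2.
Order 3: 0→18, due 32, lateness -14
Order 4: 18→33, due 29, lateness 4
Order 6: 33→45, due 46, lateness -1
Order 1: 45→55, due 66, lateness -11
Order 5: 55→64, due 40, lateness 24
Order 2: 64→66, due 25, lateness 41
Maximum = 41.
EDD (increasing due date): Order 2 Order 4 Order 3 Order 5 Order 6 Order 1.
Order 2: 0→2, due 25, lateness -23
Order 4: 2→17, due 29, lateness -12
Order 3: 17→35, due 32, lateness 3
Order 5: 35→44, due 40, lateness 4
Order 6: 44→56, due 46, lateness 10
Order 1: 56→66, due 66, lateness 0
Maximum = 10.
FIFO 20, LPT 41, EDD 10 → minimum 10.

10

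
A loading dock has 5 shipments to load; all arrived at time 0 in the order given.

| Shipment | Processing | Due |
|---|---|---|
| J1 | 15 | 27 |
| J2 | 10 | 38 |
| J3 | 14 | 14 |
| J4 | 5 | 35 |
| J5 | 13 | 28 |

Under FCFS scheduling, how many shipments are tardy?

FIFO (arrival order): J1 J2 J3 J4 J5.
J1: 0→15, due 27, tardiness 0
J2: 15→25, due 38, tardiness 0
J3: 25→39, due 14, tardiness 25
J4: 39→44, due 35, tardiness 9
J5: 44→57, due 28, tardiness 29
Late shipments: 3.

3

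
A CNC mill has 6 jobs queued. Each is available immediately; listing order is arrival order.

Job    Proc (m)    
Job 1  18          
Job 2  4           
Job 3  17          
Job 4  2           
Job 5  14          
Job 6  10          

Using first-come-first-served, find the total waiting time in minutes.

FIFO (arrival order): Job 1 Job 2 Job 3 Job 4 Job 5 Job 6.
Job 1: waits 0, runs 0→18
Job 2: waits 18, runs 18→22
Job 3: waits 22, runs 22→39
Job 4: waits 39, runs 39→41
Job 5: waits 41, runs 41→55
Job 6: waits 55, runs 55→65
Sum = 0+18+22+39+41+55 = 175.

175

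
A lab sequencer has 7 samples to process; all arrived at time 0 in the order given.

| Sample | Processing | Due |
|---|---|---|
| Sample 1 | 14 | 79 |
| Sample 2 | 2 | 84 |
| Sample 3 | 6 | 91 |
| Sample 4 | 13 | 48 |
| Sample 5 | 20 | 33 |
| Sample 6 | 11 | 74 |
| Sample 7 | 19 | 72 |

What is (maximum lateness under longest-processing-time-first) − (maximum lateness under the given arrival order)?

LPT (decreasing processing time): Sample 5 Sample 7 Sample 1 Sample 4 Sample 6 Sample 3 Sample 2.
Sample 5: 0→20, due 33, lateness -13
Sample 7: 20→39, due 72, lateness -33
Sample 1: 39→53, due 79, lateness -26
Sample 4: 53→66, due 48, lateness 18
Sample 6: 66→77, due 74, lateness 3
Sample 3: 77→83, due 91, lateness -8
Sample 2: 83→85, due 84, lateness 1
Maximum = 18.
FIFO (arrival order): Sample 1 Sample 2 Sample 3 Sample 4 Sample 5 Sample 6 Sample 7.
Sample 1: 0→14, due 79, lateness -65
Sample 2: 14→16, due 84, lateness -68
Sample 3: 16→22, due 91, lateness -69
Sample 4: 22→35, due 48, lateness -13
Sample 5: 35→55, due 33, lateness 22
Sample 6: 55→66, due 74, lateness -8
Sample 7: 66→85, due 72, lateness 13
Maximum = 22.
Difference = 18 − 22 = -4.

-4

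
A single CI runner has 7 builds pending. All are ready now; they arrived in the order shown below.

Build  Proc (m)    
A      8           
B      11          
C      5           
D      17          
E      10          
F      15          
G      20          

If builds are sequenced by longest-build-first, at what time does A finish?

81

LPT (decreasing processing time): G D F B E A C.
G: 0→20
D: 20→37
F: 37→52
B: 52→63
E: 63→73
A: 73→81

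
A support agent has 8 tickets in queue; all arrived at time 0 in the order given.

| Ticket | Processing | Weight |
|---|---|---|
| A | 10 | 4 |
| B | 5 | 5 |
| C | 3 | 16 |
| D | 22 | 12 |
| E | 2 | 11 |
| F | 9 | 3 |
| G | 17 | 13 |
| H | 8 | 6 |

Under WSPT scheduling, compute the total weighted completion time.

WSPT (decreasing weight/processing-time ratio): E C B G H D A F.
E: finishes 2, weight 11, w·C = 22
C: finishes 5, weight 16, w·C = 80
B: finishes 10, weight 5, w·C = 50
G: finishes 27, weight 13, w·C = 351
H: finishes 35, weight 6, w·C = 210
D: finishes 57, weight 12, w·C = 684
A: finishes 67, weight 4, w·C = 268
F: finishes 76, weight 3, w·C = 228
Sum = 22+80+50+351+210+684+268+228 = 1893.

1893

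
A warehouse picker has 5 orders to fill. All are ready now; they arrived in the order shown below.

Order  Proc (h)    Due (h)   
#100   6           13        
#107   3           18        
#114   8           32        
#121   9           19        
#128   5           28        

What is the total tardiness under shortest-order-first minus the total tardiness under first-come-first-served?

SPT (increasing processing time): #107 #128 #100 #114 #121.
#107: 0→3, due 18, tardiness 0
#128: 3→8, due 28, tardiness 0
#100: 8→14, due 13, tardiness 1
#114: 14→22, due 32, tardiness 0
#121: 22→31, due 19, tardiness 12
Sum = 0+0+1+0+12 = 13.
FIFO (arrival order): #100 #107 #114 #121 #128.
#100: 0→6, due 13, tardiness 0
#107: 6→9, due 18, tardiness 0
#114: 9→17, due 32, tardiness 0
#121: 17→26, due 19, tardiness 7
#128: 26→31, due 28, tardiness 3
Sum = 0+0+0+7+3 = 10.
Difference = 13 − 10 = 3.

3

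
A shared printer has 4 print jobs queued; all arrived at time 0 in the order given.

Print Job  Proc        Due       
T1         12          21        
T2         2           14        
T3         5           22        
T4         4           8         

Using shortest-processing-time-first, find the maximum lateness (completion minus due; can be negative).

SPT (increasing processing time): T2 T4 T3 T1.
T2: 0→2, due 14, lateness -12
T4: 2→6, due 8, lateness -2
T3: 6→11, due 22, lateness -11
T1: 11→23, due 21, lateness 2
Maximum = 2.

2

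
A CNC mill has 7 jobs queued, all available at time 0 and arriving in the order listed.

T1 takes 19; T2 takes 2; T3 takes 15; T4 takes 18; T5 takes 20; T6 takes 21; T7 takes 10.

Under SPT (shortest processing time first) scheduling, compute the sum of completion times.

339

SPT (increasing processing time): T2 T7 T3 T4 T1 T5 T6.
T2: 0→2
T7: 2→12
T3: 12→27
T4: 27→45
T1: 45→64
T5: 64→84
T6: 84→105
Sum = 2+12+27+45+64+84+105 = 339.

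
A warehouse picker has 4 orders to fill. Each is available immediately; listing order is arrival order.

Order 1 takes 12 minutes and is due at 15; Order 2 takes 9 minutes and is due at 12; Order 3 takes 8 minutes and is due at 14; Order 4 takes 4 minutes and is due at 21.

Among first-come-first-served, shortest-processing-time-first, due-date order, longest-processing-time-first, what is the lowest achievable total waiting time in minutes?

37

FIFO (arrival order): Order 1 Order 2 Order 3 Order 4.
Order 1: waits 0, runs 0→12
Order 2: waits 12, runs 12→21
Order 3: waits 21, runs 21→29
Order 4: waits 29, runs 29→33
Sum = 0+12+21+29 = 62.
SPT (increasing processing time): Order 4 Order 3 Order 2 Order 1.
Order 4: waits 0, runs 0→4
Order 3: waits 4, runs 4→12
Order 2: waits 12, runs 12→21
Order 1: waits 21, runs 21→33
Sum = 0+4+12+21 = 37.
EDD (increasing due date): Order 2 Order 3 Order 1 Order 4.
Order 2: waits 0, runs 0→9
Order 3: waits 9, runs 9→17
Order 1: waits 17, runs 17→29
Order 4: waits 29, runs 29→33
Sum = 0+9+17+29 = 55.
LPT (decreasing processing time): Order 1 Order 2 Order 3 Order 4.
Order 1: waits 0, runs 0→12
Order 2: waits 12, runs 12→21
Order 3: waits 21, runs 21→29
Order 4: waits 29, runs 29→33
Sum = 0+12+21+29 = 62.
FIFO 62, SPT 37, EDD 55, LPT 62 → minimum 37.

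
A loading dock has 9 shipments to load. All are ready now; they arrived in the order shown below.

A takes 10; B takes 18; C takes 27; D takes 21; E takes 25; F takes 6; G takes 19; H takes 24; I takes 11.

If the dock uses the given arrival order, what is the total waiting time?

653

FIFO (arrival order): A B C D E F G H I.
A: waits 0, runs 0→10
B: waits 10, runs 10→28
C: waits 28, runs 28→55
D: waits 55, runs 55→76
E: waits 76, runs 76→101
F: waits 101, runs 101→107
G: waits 107, runs 107→126
H: waits 126, runs 126→150
I: waits 150, runs 150→161
Sum = 0+10+28+55+76+101+107+126+150 = 653.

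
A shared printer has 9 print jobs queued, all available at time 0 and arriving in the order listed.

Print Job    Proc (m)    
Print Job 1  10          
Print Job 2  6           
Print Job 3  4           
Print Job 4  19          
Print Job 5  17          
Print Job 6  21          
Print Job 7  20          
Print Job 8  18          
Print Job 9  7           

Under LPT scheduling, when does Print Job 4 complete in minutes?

60

LPT (decreasing processing time): Print Job 6 Print Job 7 Print Job 4 Print Job 8 Print Job 5 Print Job 1 Print Job 9 Print Job 2 Print Job 3.
Print Job 6: 0→21
Print Job 7: 21→41
Print Job 4: 41→60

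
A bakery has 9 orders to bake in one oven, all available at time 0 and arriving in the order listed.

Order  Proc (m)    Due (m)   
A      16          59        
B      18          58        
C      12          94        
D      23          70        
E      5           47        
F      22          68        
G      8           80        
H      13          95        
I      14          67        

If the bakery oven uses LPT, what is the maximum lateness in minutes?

84

LPT (decreasing processing time): D F B A I H C G E.
D: 0→23, due 70, lateness -47
F: 23→45, due 68, lateness -23
B: 45→63, due 58, lateness 5
A: 63→79, due 59, lateness 20
I: 79→93, due 67, lateness 26
H: 93→106, due 95, lateness 11
C: 106→118, due 94, lateness 24
G: 118→126, due 80, lateness 46
E: 126→131, due 47, lateness 84
Maximum = 84.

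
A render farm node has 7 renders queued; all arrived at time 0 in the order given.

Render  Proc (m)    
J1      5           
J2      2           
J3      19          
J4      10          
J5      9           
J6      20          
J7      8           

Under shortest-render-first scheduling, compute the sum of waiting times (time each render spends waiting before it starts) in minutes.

SPT (increasing processing time): J2 J1 J7 J5 J4 J3 J6.
J2: waits 0, runs 0→2
J1: waits 2, runs 2→7
J7: waits 7, runs 7→15
J5: waits 15, runs 15→24
J4: waits 24, runs 24→34
J3: waits 34, runs 34→53
J6: waits 53, runs 53→73
Sum = 0+2+7+15+24+34+53 = 135.

135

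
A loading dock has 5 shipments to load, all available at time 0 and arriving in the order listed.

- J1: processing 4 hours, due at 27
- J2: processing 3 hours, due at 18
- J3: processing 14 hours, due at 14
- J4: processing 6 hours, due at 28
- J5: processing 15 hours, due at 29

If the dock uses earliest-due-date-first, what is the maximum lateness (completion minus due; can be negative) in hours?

EDD (increasing due date): J3 J2 J1 J4 J5.
J3: 0→14, due 14, lateness 0
J2: 14→17, due 18, lateness -1
J1: 17→21, due 27, lateness -6
J4: 21→27, due 28, lateness -1
J5: 27→42, due 29, lateness 13
Maximum = 13.

13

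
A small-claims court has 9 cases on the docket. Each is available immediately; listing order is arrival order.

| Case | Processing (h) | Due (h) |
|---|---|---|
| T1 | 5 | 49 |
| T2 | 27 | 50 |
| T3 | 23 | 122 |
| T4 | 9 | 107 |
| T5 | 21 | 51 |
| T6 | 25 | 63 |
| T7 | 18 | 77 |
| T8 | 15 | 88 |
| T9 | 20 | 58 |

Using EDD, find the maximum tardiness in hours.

43

EDD (increasing due date): T1 T2 T5 T9 T6 T7 T8 T4 T3.
T1: 0→5, due 49, tardiness 0
T2: 5→32, due 50, tardiness 0
T5: 32→53, due 51, tardiness 2
T9: 53→73, due 58, tardiness 15
T6: 73→98, due 63, tardiness 35
T7: 98→116, due 77, tardiness 39
T8: 116→131, due 88, tardiness 43
T4: 131→140, due 107, tardiness 33
T3: 140→163, due 122, tardiness 41
Maximum = 43.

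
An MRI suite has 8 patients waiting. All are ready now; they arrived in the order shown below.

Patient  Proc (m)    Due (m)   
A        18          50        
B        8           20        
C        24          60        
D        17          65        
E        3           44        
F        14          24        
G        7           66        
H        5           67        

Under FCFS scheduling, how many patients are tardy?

6

FIFO (arrival order): A B C D E F G H.
A: 0→18, due 50, tardiness 0
B: 18→26, due 20, tardiness 6
C: 26→50, due 60, tardiness 0
D: 50→67, due 65, tardiness 2
E: 67→70, due 44, tardiness 26
F: 70→84, due 24, tardiness 60
G: 84→91, due 66, tardiness 25
H: 91→96, due 67, tardiness 29
Late patients: 6.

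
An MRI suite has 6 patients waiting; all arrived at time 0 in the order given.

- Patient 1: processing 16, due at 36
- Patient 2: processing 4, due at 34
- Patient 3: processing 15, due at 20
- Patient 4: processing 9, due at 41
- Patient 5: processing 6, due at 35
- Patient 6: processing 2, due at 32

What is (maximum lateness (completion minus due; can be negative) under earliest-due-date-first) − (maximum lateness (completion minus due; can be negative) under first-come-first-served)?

EDD (increasing due date): Patient 3 Patient 6 Patient 2 Patient 5 Patient 1 Patient 4.
Patient 3: 0→15, due 20, lateness -5
Patient 6: 15→17, due 32, lateness -15
Patient 2: 17→21, due 34, lateness -13
Patient 5: 21→27, due 35, lateness -8
Patient 1: 27→43, due 36, lateness 7
Patient 4: 43→52, due 41, lateness 11
Maximum = 11.
FIFO (arrival order): Patient 1 Patient 2 Patient 3 Patient 4 Patient 5 Patient 6.
Patient 1: 0→16, due 36, lateness -20
Patient 2: 16→20, due 34, lateness -14
Patient 3: 20→35, due 20, lateness 15
Patient 4: 35→44, due 41, lateness 3
Patient 5: 44→50, due 35, lateness 15
Patient 6: 50→52, due 32, lateness 20
Maximum = 20.
Difference = 11 − 20 = -9.

-9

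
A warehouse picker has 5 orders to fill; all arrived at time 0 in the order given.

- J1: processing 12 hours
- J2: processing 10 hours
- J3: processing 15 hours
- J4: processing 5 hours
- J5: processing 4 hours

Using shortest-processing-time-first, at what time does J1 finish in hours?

SPT (increasing processing time): J5 J4 J2 J1 J3.
J5: 0→4
J4: 4→9
J2: 9→19
J1: 19→31

31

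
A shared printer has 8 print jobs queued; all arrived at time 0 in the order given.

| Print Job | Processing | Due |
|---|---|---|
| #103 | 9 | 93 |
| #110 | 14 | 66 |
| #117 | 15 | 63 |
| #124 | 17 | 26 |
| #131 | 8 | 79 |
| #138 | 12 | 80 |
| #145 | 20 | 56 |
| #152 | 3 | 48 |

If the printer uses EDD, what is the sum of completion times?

465

EDD (increasing due date): #124 #152 #145 #117 #110 #131 #138 #103.
#124: 0→17
#152: 17→20
#145: 20→40
#117: 40→55
#110: 55→69
#131: 69→77
#138: 77→89
#103: 89→98
Sum = 17+20+40+55+69+77+89+98 = 465.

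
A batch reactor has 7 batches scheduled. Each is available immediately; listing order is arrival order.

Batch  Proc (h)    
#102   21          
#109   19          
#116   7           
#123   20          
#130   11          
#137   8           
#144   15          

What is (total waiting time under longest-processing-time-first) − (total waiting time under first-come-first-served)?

38

LPT (decreasing processing time): #102 #123 #109 #144 #130 #137 #116.
#102: waits 0, runs 0→21
#123: waits 21, runs 21→41
#109: waits 41, runs 41→60
#144: waits 60, runs 60→75
#130: waits 75, runs 75→86
#137: waits 86, runs 86→94
#116: waits 94, runs 94→101
Sum = 0+21+41+60+75+86+94 = 377.
FIFO (arrival order): #102 #109 #116 #123 #130 #137 #144.
#102: waits 0, runs 0→21
#109: waits 21, runs 21→40
#116: waits 40, runs 40→47
#123: waits 47, runs 47→67
#130: waits 67, runs 67→78
#137: waits 78, runs 78→86
#144: waits 86, runs 86→101
Sum = 0+21+40+47+67+78+86 = 339.
Difference = 377 − 339 = 38.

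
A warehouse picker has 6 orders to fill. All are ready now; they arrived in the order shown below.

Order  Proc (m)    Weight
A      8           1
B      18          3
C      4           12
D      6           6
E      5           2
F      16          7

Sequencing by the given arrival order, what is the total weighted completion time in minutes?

FIFO (arrival order): A B C D E F.
A: finishes 8, weight 1, w·C = 8
B: finishes 26, weight 3, w·C = 78
C: finishes 30, weight 12, w·C = 360
D: finishes 36, weight 6, w·C = 216
E: finishes 41, weight 2, w·C = 82
F: finishes 57, weight 7, w·C = 399
Sum = 8+78+360+216+82+399 = 1143.

1143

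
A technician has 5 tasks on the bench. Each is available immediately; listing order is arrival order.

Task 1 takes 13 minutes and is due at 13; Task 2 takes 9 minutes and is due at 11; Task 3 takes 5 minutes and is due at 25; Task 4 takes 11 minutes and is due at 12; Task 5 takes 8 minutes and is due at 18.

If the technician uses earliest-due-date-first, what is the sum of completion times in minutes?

EDD (increasing due date): Task 2 Task 4 Task 1 Task 5 Task 3.
Task 2: 0→9
Task 4: 9→20
Task 1: 20→33
Task 5: 33→41
Task 3: 41→46
Sum = 9+20+33+41+46 = 149.

149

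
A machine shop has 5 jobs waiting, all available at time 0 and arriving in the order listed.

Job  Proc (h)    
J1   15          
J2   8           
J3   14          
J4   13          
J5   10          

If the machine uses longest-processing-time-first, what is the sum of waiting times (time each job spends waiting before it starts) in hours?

LPT (decreasing processing time): J1 J3 J4 J5 J2.
J1: waits 0, runs 0→15
J3: waits 15, runs 15→29
J4: waits 29, runs 29→42
J5: waits 42, runs 42→52
J2: waits 52, runs 52→60
Sum = 0+15+29+42+52 = 138.

138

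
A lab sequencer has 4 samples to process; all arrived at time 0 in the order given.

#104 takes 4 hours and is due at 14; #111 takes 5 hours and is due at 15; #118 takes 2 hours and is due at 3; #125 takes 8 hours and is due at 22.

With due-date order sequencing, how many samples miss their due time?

EDD (increasing due date): #118 #104 #111 #125.
#118: 0→2, due 3, tardiness 0
#104: 2→6, due 14, tardiness 0
#111: 6→11, due 15, tardiness 0
#125: 11→19, due 22, tardiness 0
Late samples: 0.

0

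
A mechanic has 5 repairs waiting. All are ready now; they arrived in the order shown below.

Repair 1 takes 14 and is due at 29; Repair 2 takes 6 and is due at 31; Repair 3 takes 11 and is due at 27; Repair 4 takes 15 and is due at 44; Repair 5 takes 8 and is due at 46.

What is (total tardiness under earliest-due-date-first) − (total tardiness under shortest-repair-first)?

EDD (increasing due date): Repair 3 Repair 1 Repair 2 Repair 4 Repair 5.
Repair 3: 0→11, due 27, tardiness 0
Repair 1: 11→25, due 29, tardiness 0
Repair 2: 25→31, due 31, tardiness 0
Repair 4: 31→46, due 44, tardiness 2
Repair 5: 46→54, due 46, tardiness 8
Sum = 0+0+0+2+8 = 10.
SPT (increasing processing time): Repair 2 Repair 5 Repair 3 Repair 1 Repair 4.
Repair 2: 0→6, due 31, tardiness 0
Repair 5: 6→14, due 46, tardiness 0
Repair 3: 14→25, due 27, tardiness 0
Repair 1: 25→39, due 29, tardiness 10
Repair 4: 39→54, due 44, tardiness 10
Sum = 0+0+0+10+10 = 20.
Difference = 10 − 20 = -10.

-10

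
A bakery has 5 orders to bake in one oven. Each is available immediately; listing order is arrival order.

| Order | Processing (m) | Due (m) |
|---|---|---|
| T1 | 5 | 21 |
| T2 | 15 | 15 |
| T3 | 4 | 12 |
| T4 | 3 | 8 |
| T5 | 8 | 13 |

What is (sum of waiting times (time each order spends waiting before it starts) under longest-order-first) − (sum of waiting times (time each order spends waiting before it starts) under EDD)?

43

LPT (decreasing processing time): T2 T5 T1 T3 T4.
T2: waits 0, runs 0→15
T5: waits 15, runs 15→23
T1: waits 23, runs 23→28
T3: waits 28, runs 28→32
T4: waits 32, runs 32→35
Sum = 0+15+23+28+32 = 98.
EDD (increasing due date): T4 T3 T5 T2 T1.
T4: waits 0, runs 0→3
T3: waits 3, runs 3→7
T5: waits 7, runs 7→15
T2: waits 15, runs 15→30
T1: waits 30, runs 30→35
Sum = 0+3+7+15+30 = 55.
Difference = 98 − 55 = 43.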